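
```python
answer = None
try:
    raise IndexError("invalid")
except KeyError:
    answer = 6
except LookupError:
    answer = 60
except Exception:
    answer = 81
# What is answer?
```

Step-by-step execution trace:
1. `raise IndexError(...)` raises IndexError.
2. `except KeyError` does not match (IndexError is not a subclass of KeyError); skipped.
3. `except LookupError` matches (IndexError is a subclass of LookupError) → answer = 60.
4. `except Exception` is not reached.
Result: 60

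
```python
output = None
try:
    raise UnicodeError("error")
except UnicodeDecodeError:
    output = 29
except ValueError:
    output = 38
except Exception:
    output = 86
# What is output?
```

Step-by-step execution trace:
1. `raise UnicodeError(...)` raises UnicodeError.
2. `except UnicodeDecodeError` does not match (UnicodeError is not a subclass of UnicodeDecodeError); skipped.
3. `except ValueError` matches (UnicodeError is a subclass of ValueError) → output = 38.
4. `except Exception` is not reached.
Result: 38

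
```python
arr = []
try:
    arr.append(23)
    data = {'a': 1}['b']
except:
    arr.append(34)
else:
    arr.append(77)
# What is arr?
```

Step-by-step execution trace:
1. try: `arr.append(23)` → arr = [23].
2. `data = {'a': 1}['b']` raises KeyError.
3. bare `except` matches → `arr.append(34)` → arr = [23, 34].
4. `else` is skipped (an exception was raised).
Result: [23, 34]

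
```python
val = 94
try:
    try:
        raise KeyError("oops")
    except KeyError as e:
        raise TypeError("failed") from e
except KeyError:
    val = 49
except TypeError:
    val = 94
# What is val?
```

Step-by-step execution trace:
1. Inner try raises KeyError; inner `except KeyError as e` catches it.
2. `raise TypeError(...) from e` raises TypeError (KeyError is attached as __cause__, but only TypeError is active).
3. Outer `except KeyError` does not match TypeError; skipped.
4. Outer `except TypeError` matches → val = 94.
Result: 94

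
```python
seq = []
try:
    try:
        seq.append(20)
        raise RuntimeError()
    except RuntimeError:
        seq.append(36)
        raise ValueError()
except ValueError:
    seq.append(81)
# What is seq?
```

Step-by-step execution trace:
1. Inner try: `seq.append(20)` → seq = [20].
2. `raise RuntimeError()` raises RuntimeError.
3. Inner `except RuntimeError` matches → `seq.append(36)` → seq = [20, 36].
4. `raise ValueError()` raises ValueError; propagates to outer try.
5. Outer `except ValueError` matches → `seq.append(81)` → seq = [20, 36, 81].
Result: [20, 36, 81]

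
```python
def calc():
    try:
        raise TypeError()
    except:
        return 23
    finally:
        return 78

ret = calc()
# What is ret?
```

Step-by-step execution trace:
1. `calc()` enters try: `raise TypeError()` raises TypeError.
2. bare `except` matches → `return 23` sets pending return value 23.
3. Before returning, `finally: return 78` runs and overrides the pending return.
4. calc() returns 78 → ret = 78.
Result: 78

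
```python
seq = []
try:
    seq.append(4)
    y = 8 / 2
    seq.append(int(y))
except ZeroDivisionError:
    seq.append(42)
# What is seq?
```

Step-by-step execution trace:
1. try: `seq.append(4)` → seq = [4].
2. `y = 8 / 2` → y = 4.0. No exception raised.
3. `seq.append(int(y))` → seq = [4, 4].
4. `except ZeroDivisionError` is skipped (no exception was raised).
Result: [4, 4]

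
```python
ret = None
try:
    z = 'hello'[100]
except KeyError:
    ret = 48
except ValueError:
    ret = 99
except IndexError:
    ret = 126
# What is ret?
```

Step-by-step execution trace:
1. `z = 'hello'[100]` raises IndexError.
2. `except KeyError` does not match IndexError; skipped.
3. `except ValueError` does not match IndexError; skipped.
4. `except IndexError` matches → ret = 126.
Result: 126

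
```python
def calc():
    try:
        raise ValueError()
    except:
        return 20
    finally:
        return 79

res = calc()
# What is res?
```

Step-by-step execution trace:
1. `calc()` enters try: `raise ValueError()` raises ValueError.
2. bare `except` matches → `return 20` sets pending return value 20.
3. Before returning, `finally: return 79` runs and overrides the pending return.
4. calc() returns 79 → res = 79.
Result: 79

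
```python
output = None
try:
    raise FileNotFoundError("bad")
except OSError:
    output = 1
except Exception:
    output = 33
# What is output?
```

Step-by-step execution trace:
1. `raise FileNotFoundError(...)` raises FileNotFoundError.
2. `except OSError` matches (FileNotFoundError is a subclass of OSError) → output = 1.
3. `except Exception` is not reached.
Result: 1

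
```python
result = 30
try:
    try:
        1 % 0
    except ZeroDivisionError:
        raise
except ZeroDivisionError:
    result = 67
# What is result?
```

Step-by-step execution trace:
1. Inner try: `1 % 0` raises ZeroDivisionError.
2. Inner `except ZeroDivisionError` matches; bare `raise` re-raises the same ZeroDivisionError.
3. Outer `except ZeroDivisionError` matches → result = 67.
Result: 67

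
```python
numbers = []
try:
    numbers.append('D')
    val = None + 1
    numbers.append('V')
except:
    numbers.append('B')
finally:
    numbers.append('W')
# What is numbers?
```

Step-by-step execution trace:
1. try: `numbers.append('D')` → numbers = ['D'].
2. `val = None + 1` raises TypeError; `numbers.append('V')` is not reached.
3. bare `except` matches → `numbers.append('B')` → numbers = ['D', 'B'].
4. finally always runs: `numbers.append('W')` → numbers = ['D', 'B', 'W'].
Result: ['D', 'B', 'W']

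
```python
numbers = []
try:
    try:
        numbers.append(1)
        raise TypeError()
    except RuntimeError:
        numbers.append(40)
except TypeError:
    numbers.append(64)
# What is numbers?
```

Step-by-step execution trace:
1. Inner try: `numbers.append(1)` → numbers = [1].
2. `raise TypeError()` raises TypeError.
3. Inner `except RuntimeError` does not match TypeError; exception propagates to outer try.
4. Outer `except TypeError` matches → `numbers.append(64)` → numbers = [1, 64].
Result: [1, 64]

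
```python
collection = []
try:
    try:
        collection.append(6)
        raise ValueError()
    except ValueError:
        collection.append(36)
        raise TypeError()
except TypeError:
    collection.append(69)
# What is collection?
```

Step-by-step execution trace:
1. Inner try: `collection.append(6)` → collection = [6].
2. `raise ValueError()` raises ValueError.
3. Inner `except ValueError` matches → `collection.append(36)` → collection = [6, 36].
4. `raise TypeError()` raises TypeError; propagates to outer try.
5. Outer `except TypeError` matches → `collection.append(69)` → collection = [6, 36, 69].
Result: [6, 36, 69]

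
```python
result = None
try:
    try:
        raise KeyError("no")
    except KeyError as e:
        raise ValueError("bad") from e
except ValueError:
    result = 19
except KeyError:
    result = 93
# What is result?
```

Step-by-step execution trace:
1. Inner try raises KeyError; inner `except KeyError as e` catches it.
2. `raise ValueError(...) from e` raises ValueError (KeyError is attached as __cause__, but only ValueError is active).
3. Outer `except ValueError` matches → result = 19.
4. `except KeyError` is not reached.
Result: 19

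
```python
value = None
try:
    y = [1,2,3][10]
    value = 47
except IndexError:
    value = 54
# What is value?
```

Step-by-step execution trace:
1. `y = [1,2,3][10]` raises IndexError.
2. `value = 47` is not reached.
3. `except IndexError` matches → value = 54.
Result: 54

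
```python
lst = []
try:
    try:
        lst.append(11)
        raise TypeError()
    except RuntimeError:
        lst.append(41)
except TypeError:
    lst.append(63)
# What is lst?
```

Step-by-step execution trace:
1. Inner try: `lst.append(11)` → lst = [11].
2. `raise TypeError()` raises TypeError.
3. Inner `except RuntimeError` does not match TypeError; exception propagates to outer try.
4. Outer `except TypeError` matches → `lst.append(63)` → lst = [11, 63].
Result: [11, 63]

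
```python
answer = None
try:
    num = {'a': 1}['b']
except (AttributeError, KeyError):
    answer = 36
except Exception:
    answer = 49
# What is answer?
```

Step-by-step execution trace:
1. `num = {'a': 1}['b']` raises KeyError.
2. `except (AttributeError, KeyError)` matches (KeyError is in the tuple) → answer = 36.
3. `except Exception` is not reached.
Result: 36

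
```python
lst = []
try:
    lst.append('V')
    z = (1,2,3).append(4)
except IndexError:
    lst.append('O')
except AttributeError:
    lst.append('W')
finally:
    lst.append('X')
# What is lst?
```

Step-by-step execution trace:
1. try: `lst.append('V')` → lst = ['V'].
2. `z = (1,2,3).append(4)` raises AttributeError.
3. `except IndexError` does not match AttributeError; skipped.
4. `except AttributeError` matches → `lst.append('W')` → lst = ['V', 'W'].
5. finally always runs: `lst.append('X')` → lst = ['V', 'W', 'X'].
Result: ['V', 'W', 'X']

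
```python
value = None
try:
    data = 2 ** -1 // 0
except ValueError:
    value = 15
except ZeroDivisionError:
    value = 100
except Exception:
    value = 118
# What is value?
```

Step-by-step execution trace:
1. `data = 2 ** -1 // 0` raises ZeroDivisionError.
2. `except ValueError` does not match ZeroDivisionError; skipped.
3. `except ZeroDivisionError` matches → value = 100.
4. Remaining except clauses are skipped.
Result: 100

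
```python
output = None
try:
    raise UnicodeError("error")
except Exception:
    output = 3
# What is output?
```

Step-by-step execution trace:
1. `raise UnicodeError(...)` raises UnicodeError.
2. `except Exception` matches (UnicodeError is a subclass of Exception) → output = 3.
Result: 3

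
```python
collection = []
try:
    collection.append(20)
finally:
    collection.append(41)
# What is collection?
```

Step-by-step execution trace:
1. try: `collection.append(20)` → collection = [20].
2. The try body completes without raising.
3. finally always runs: `collection.append(41)` → collection = [20, 41].
Result: [20, 41]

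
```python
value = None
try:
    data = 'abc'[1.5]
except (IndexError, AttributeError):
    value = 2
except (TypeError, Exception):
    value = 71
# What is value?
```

Step-by-step execution trace:
1. `data = 'abc'[1.5]` raises TypeError.
2. `except (IndexError, AttributeError)` does not match TypeError; skipped.
3. `except (TypeError, Exception)` matches (TypeError is in the tuple) → value = 71.
Result: 71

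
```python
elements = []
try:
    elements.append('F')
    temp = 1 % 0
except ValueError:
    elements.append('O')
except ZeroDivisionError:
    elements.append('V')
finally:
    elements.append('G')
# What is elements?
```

Step-by-step execution trace:
1. try: `elements.append('F')` → elements = ['F'].
2. `temp = 1 % 0` raises ZeroDivisionError.
3. `except ValueError` does not match ZeroDivisionError; skipped.
4. `except ZeroDivisionError` matches → `elements.append('V')` → elements = ['F', 'V'].
5. finally always runs: `elements.append('G')` → elements = ['F', 'V', 'G'].
Result: ['F', 'V', 'G']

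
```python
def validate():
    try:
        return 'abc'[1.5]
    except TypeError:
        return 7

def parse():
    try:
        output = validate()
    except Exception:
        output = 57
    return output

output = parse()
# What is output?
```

Step-by-step execution trace:
1. `parse()` calls `validate()`.
2. In validate: `'abc'[1.5]` raises TypeError; `except TypeError` catches it → returns 7.
3. In parse: `output = validate()` → output = 7. No exception reaches parse.
4. `except Exception` is skipped; parse returns 7.
5. output = 7.
Result: 7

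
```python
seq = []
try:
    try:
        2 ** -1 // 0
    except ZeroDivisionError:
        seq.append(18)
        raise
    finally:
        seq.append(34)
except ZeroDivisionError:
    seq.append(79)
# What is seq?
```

Step-by-step execution trace:
1. Inner try: `2 ** -1 // 0` raises ZeroDivisionError.
2. Inner `except ZeroDivisionError` matches → `seq.append(18)` → seq = [18].
3. bare `raise` re-raises ZeroDivisionError.
4. Inner `finally` runs during unwinding: `seq.append(34)` → seq = [18, 34].
5. Outer `except ZeroDivisionError` matches → `seq.append(79)` → seq = [18, 34, 79].
Result: [18, 34, 79]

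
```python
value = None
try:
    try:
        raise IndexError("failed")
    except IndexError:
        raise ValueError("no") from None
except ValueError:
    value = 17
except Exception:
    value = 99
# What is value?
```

Step-by-step execution trace:
1. Inner try raises IndexError; inner `except IndexError` catches it.
2. `raise ValueError(...) from None` raises ValueError (from None suppresses __context__, but the active exception is still ValueError).
3. Outer `except ValueError` matches → value = 17.
4. `except Exception` is not reached.
Result: 17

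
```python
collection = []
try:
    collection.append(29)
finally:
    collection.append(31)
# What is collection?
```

Step-by-step execution trace:
1. try: `collection.append(29)` → collection = [29].
2. The try body completes without raising.
3. finally always runs: `collection.append(31)` → collection = [29, 31].
Result: [29, 31]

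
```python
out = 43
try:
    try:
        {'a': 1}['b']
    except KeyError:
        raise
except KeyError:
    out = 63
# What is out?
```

Step-by-step execution trace:
1. Inner try: `{'a': 1}['b']` raises KeyError.
2. Inner `except KeyError` matches; bare `raise` re-raises the same KeyError.
3. Outer `except KeyError` matches → out = 63.
Result: 63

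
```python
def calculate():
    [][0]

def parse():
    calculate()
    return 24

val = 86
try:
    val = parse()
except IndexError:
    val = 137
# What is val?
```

Step-by-step execution trace:
1. val starts at 86.
2. try: `parse()` calls `calculate()`.
3. `calculate()` evaluates `[][0]`, which raises IndexError; it propagates through parse (uncaught).
4. `return 24` in parse is not reached; the assignment to val does not complete.
5. `except IndexError` matches → val = 137.
Result: 137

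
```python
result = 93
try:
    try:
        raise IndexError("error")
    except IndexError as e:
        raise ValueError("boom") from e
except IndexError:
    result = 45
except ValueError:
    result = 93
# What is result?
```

Step-by-step execution trace:
1. Inner try raises IndexError; inner `except IndexError as e` catches it.
2. `raise ValueError(...) from e` raises ValueError (IndexError is attached as __cause__, but only ValueError is active).
3. Outer `except IndexError` does not match ValueError; skipped.
4. Outer `except ValueError` matches → result = 93.
Result: 93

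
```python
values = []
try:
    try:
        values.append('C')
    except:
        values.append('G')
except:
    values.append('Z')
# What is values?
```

Step-by-step execution trace:
1. Inner try: `values.append('C')` → values = ['C']. No exception raised.
2. Inner `except` is skipped.
3. Inner try completes normally; outer `except` is skipped.
Result: ['C']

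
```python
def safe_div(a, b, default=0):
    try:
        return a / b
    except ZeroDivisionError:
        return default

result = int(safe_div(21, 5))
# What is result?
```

Step-by-step execution trace:
1. `safe_div(21, 5)` enters try: `return 21 / 5` → returns 4.2. No exception raised.
2. `except ZeroDivisionError` is skipped.
3. `int(4.2)` → 4 → result = 4.
Result: 4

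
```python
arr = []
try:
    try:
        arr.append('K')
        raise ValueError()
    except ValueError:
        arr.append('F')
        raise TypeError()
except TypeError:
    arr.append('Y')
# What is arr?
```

Step-by-step execution trace:
1. Inner try: `arr.append('K')` → arr = ['K'].
2. `raise ValueError()` raises ValueError.
3. Inner `except ValueError` matches → `arr.append('F')` → arr = ['K', 'F'].
4. `raise TypeError()` raises TypeError; propagates to outer try.
5. Outer `except TypeError` matches → `arr.append('Y')` → arr = ['K', 'F', 'Y'].
Result: ['K', 'F', 'Y']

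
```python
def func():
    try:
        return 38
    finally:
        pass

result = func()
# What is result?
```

Step-by-step execution trace:
1. `func()` enters try: `return 38` sets pending return value 38.
2. Before returning, `finally: pass` runs (no effect).
3. func() returns 38 → result = 38.
Result: 38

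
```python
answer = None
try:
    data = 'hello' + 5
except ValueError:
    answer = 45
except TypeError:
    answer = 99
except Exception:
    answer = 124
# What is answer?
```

Step-by-step execution trace:
1. `data = 'hello' + 5` raises TypeError.
2. `except ValueError` does not match TypeError; skipped.
3. `except TypeError` matches → answer = 99.
4. Remaining except clauses are skipped.
Result: 99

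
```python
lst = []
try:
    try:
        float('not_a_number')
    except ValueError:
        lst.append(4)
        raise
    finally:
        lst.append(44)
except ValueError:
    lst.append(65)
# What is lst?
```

Step-by-step execution trace:
1. Inner try: `float('not_a_number')` raises ValueError.
2. Inner `except ValueError` matches → `lst.append(4)` → lst = [4].
3. bare `raise` re-raises ValueError.
4. Inner `finally` runs during unwinding: `lst.append(44)` → lst = [4, 44].
5. Outer `except ValueError` matches → `lst.append(65)` → lst = [4, 44, 65].
Result: [4, 44, 65]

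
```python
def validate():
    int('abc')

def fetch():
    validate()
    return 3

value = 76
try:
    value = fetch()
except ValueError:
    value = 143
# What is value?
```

Step-by-step execution trace:
1. value starts at 76.
2. try: `fetch()` calls `validate()`.
3. `validate()` evaluates `int('abc')`, which raises ValueError; it propagates through fetch (uncaught).
4. `return 3` in fetch is not reached; the assignment to value does not complete.
5. `except ValueError` matches → value = 143.
Result: 143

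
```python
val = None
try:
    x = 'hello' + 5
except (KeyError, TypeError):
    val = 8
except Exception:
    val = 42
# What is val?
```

Step-by-step execution trace:
1. `x = 'hello' + 5` raises TypeError.
2. `except (KeyError, TypeError)` matches (TypeError is in the tuple) → val = 8.
3. `except Exception` is not reached.
Result: 8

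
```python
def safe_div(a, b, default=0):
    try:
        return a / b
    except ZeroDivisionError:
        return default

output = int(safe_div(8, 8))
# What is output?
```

Step-by-step execution trace:
1. `safe_div(8, 8)` enters try: `return 8 / 8` → returns 1.0. No exception raised.
2. `except ZeroDivisionError` is skipped.
3. `int(1.0)` → 1 → output = 1.
Result: 1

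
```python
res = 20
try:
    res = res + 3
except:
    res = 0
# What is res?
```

Step-by-step execution trace:
1. res starts at 20.
2. try: `res = res + 3` → res = 23. No exception raised.
3. `except` is skipped.
Result: 23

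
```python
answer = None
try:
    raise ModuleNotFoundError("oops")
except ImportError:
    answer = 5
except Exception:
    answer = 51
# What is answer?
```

Step-by-step execution trace:
1. `raise ModuleNotFoundError(...)` raises ModuleNotFoundError.
2. `except ImportError` matches (ModuleNotFoundError is a subclass of ImportError) → answer = 5.
3. `except Exception` is not reached.
Result: 5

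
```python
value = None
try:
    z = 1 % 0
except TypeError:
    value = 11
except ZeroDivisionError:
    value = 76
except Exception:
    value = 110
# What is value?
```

Step-by-step execution trace:
1. `z = 1 % 0` raises ZeroDivisionError.
2. `except TypeError` does not match ZeroDivisionError; skipped.
3. `except ZeroDivisionError` matches → value = 76.
4. Remaining except clauses are skipped.
Result: 76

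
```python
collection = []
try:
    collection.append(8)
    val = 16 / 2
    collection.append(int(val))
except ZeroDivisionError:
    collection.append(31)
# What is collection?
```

Step-by-step execution trace:
1. try: `collection.append(8)` → collection = [8].
2. `val = 16 / 2` → val = 8.0. No exception raised.
3. `collection.append(int(val))` → collection = [8, 8].
4. `except ZeroDivisionError` is skipped (no exception was raised).
Result: [8, 8]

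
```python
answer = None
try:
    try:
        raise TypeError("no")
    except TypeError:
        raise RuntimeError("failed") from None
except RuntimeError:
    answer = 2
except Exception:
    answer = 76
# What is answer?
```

Step-by-step execution trace:
1. Inner try raises TypeError; inner `except TypeError` catches it.
2. `raise RuntimeError(...) from None` raises RuntimeError (from None suppresses __context__, but the active exception is still RuntimeError).
3. Outer `except RuntimeError` matches → answer = 2.
4. `except Exception` is not reached.
Result: 2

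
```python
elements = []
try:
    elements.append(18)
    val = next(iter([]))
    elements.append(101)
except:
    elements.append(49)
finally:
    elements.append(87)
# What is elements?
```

Step-by-step execution trace:
1. try: `elements.append(18)` → elements = [18].
2. `val = next(iter([]))` raises StopIteration; `elements.append(101)` is not reached.
3. bare `except` matches → `elements.append(49)` → elements = [18, 49].
4. finally always runs: `elements.append(87)` → elements = [18, 49, 87].
Result: [18, 49, 87]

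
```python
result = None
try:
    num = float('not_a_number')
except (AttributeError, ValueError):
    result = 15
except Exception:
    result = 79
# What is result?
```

Step-by-step execution trace:
1. `num = float('not_a_number')` raises ValueError.
2. `except (AttributeError, ValueError)` matches (ValueError is in the tuple) → result = 15.
3. `except Exception` is not reached.
Result: 15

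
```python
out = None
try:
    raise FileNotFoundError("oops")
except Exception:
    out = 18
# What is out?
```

Step-by-step execution trace:
1. `raise FileNotFoundError(...)` raises FileNotFoundError.
2. `except Exception` matches (FileNotFoundError is a subclass of Exception) → out = 18.
Result: 18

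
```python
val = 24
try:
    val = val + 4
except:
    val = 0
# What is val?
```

Step-by-step execution trace:
1. val starts at 24.
2. try: `val = val + 4` → val = 28. No exception raised.
3. `except` is skipped.
Result: 28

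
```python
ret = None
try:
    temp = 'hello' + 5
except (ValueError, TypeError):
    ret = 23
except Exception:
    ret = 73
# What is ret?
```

Step-by-step execution trace:
1. `temp = 'hello' + 5` raises TypeError.
2. `except (ValueError, TypeError)` matches (TypeError is in the tuple) → ret = 23.
3. `except Exception` is not reached.
Result: 23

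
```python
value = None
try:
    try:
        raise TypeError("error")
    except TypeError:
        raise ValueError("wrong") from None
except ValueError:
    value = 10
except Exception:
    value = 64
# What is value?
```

Step-by-step execution trace:
1. Inner try raises TypeError; inner `except TypeError` catches it.
2. `raise ValueError(...) from None` raises ValueError (from None suppresses __context__, but the active exception is still ValueError).
3. Outer `except ValueError` matches → value = 10.
4. `except Exception` is not reached.
Result: 10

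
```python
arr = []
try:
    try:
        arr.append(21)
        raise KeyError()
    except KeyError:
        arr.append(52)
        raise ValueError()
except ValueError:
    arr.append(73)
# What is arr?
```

Step-by-step execution trace:
1. Inner try: `arr.append(21)` → arr = [21].
2. `raise KeyError()` raises KeyError.
3. Inner `except KeyError` matches → `arr.append(52)` → arr = [21, 52].
4. `raise ValueError()` raises ValueError; propagates to outer try.
5. Outer `except ValueError` matches → `arr.append(73)` → arr = [21, 52, 73].
Result: [21, 52, 73]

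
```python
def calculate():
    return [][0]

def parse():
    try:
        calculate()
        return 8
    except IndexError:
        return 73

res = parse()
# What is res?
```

Step-by-step execution trace:
1. `parse()` calls `calculate()`.
2. `calculate()` evaluates `[][0]`, which raises IndexError; it propagates to the caller.
3. `return 8` is not reached.
4. `except IndexError` in parse matches → returns 73.
5. res = 73.
Result: 73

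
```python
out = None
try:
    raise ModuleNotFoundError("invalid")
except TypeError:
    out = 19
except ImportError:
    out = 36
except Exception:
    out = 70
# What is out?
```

Step-by-step execution trace:
1. `raise ModuleNotFoundError(...)` raises ModuleNotFoundError.
2. `except TypeError` does not match (ModuleNotFoundError is not a subclass of TypeError); skipped.
3. `except ImportError` matches (ModuleNotFoundError is a subclass of ImportError) → out = 36.
4. `except Exception` is not reached.
Result: 36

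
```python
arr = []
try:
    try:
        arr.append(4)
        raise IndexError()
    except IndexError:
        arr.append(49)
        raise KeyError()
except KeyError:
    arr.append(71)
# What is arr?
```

Step-by-step execution trace:
1. Inner try: `arr.append(4)` → arr = [4].
2. `raise IndexError()` raises IndexError.
3. Inner `except IndexError` matches → `arr.append(49)` → arr = [4, 49].
4. `raise KeyError()` raises KeyError; propagates to outer try.
5. Outer `except KeyError` matches → `arr.append(71)` → arr = [4, 49, 71].
Result: [4, 49, 71]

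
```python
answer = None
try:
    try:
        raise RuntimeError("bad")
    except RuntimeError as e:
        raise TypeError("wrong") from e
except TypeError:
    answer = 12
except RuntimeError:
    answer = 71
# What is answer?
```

Step-by-step execution trace:
1. Inner try raises RuntimeError; inner `except RuntimeError as e` catches it.
2. `raise TypeError(...) from e` raises TypeError (RuntimeError is attached as __cause__, but only TypeError is active).
3. Outer `except TypeError` matches → answer = 12.
4. `except RuntimeError` is not reached.
Result: 12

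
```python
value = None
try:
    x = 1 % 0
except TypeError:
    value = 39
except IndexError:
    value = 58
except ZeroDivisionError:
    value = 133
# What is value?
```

Step-by-step execution trace:
1. `x = 1 % 0` raises ZeroDivisionError.
2. `except TypeError` does not match ZeroDivisionError; skipped.
3. `except IndexError` does not match ZeroDivisionError; skipped.
4. `except ZeroDivisionError` matches → value = 133.
Result: 133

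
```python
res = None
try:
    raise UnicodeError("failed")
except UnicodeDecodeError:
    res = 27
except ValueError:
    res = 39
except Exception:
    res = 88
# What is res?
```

Step-by-step execution trace:
1. `raise UnicodeError(...)` raises UnicodeError.
2. `except UnicodeDecodeError` does not match (UnicodeError is not a subclass of UnicodeDecodeError); skipped.
3. `except ValueError` matches (UnicodeError is a subclass of ValueError) → res = 39.
4. `except Exception` is not reached.
Result: 39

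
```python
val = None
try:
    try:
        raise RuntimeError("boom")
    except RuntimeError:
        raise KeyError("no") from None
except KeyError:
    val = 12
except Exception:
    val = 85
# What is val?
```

Step-by-step execution trace:
1. Inner try raises RuntimeError; inner `except RuntimeError` catches it.
2. `raise KeyError(...) from None` raises KeyError (from None suppresses __context__, but the active exception is still KeyError).
3. Outer `except KeyError` matches → val = 12.
4. `except Exception` is not reached.
Result: 12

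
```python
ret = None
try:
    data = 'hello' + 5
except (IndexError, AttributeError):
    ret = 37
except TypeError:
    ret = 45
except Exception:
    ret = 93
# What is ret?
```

Step-by-step execution trace:
1. `data = 'hello' + 5` raises TypeError.
2. `except (IndexError, AttributeError)` does not match TypeError; skipped.
3. `except TypeError` matches (exact type match) → ret = 45.
4. `except Exception` is not reached.
Result: 45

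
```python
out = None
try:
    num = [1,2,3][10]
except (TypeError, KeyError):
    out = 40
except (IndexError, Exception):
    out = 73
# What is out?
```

Step-by-step execution trace:
1. `num = [1,2,3][10]` raises IndexError.
2. `except (TypeError, KeyError)` does not match IndexError; skipped.
3. `except (IndexError, Exception)` matches (IndexError is in the tuple) → out = 73.
Result: 73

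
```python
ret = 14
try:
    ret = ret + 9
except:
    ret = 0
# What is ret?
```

Step-by-step execution trace:
1. ret starts at 14.
2. try: `ret = ret + 9` → ret = 23. No exception raised.
3. `except` is skipped.
Result: 23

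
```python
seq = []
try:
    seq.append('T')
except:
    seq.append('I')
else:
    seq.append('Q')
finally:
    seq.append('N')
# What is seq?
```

Step-by-step execution trace:
1. try: `seq.append('T')` → seq = ['T']. No exception raised.
2. `except` is skipped.
3. `else` runs: `seq.append('Q')` → seq = ['T', 'Q'].
4. `finally` always runs: `seq.append('N')` → seq = ['T', 'Q', 'N'].
Result: ['T', 'Q', 'N']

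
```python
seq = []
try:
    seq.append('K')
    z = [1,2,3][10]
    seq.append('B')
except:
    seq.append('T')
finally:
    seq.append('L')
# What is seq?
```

Step-by-step execution trace:
1. try: `seq.append('K')` → seq = ['K'].
2. `z = [1,2,3][10]` raises IndexError; `seq.append('B')` is not reached.
3. bare `except` matches → `seq.append('T')` → seq = ['K', 'T'].
4. finally always runs: `seq.append('L')` → seq = ['K', 'T', 'L'].
Result: ['K', 'T', 'L']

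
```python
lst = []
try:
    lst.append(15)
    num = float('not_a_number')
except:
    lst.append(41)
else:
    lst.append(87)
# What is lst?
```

Step-by-step execution trace:
1. try: `lst.append(15)` → lst = [15].
2. `num = float('not_a_number')` raises ValueError.
3. bare `except` matches → `lst.append(41)` → lst = [15, 41].
4. `else` is skipped (an exception was raised).
Result: [15, 41]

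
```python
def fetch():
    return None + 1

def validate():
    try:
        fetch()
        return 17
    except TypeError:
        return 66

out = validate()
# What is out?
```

Step-by-step execution trace:
1. `validate()` calls `fetch()`.
2. `fetch()` evaluates `None + 1`, which raises TypeError; it propagates to the caller.
3. `return 17` is not reached.
4. `except TypeError` in validate matches → returns 66.
5. out = 66.
Result: 66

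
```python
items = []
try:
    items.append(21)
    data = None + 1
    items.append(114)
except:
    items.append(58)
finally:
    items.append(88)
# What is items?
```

Step-by-step execution trace:
1. try: `items.append(21)` → items = [21].
2. `data = None + 1` raises TypeError; `items.append(114)` is not reached.
3. bare `except` matches → `items.append(58)` → items = [21, 58].
4. finally always runs: `items.append(88)` → items = [21, 58, 88].
Result: [21, 58, 88]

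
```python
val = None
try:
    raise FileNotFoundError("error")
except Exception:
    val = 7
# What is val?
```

Step-by-step execution trace:
1. `raise FileNotFoundError(...)` raises FileNotFoundError.
2. `except Exception` matches (FileNotFoundError is a subclass of Exception) → val = 7.
Result: 7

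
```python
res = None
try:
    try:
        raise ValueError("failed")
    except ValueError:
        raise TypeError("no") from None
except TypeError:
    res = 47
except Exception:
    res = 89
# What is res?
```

Step-by-step execution trace:
1. Inner try raises ValueError; inner `except ValueError` catches it.
2. `raise TypeError(...) from None` raises TypeError (from None suppresses __context__, but the active exception is still TypeError).
3. Outer `except TypeError` matches → res = 47.
4. `except Exception` is not reached.
Result: 47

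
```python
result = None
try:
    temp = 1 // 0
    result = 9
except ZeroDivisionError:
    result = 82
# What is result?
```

Step-by-step execution trace:
1. `temp = 1 // 0` raises ZeroDivisionError.
2. `result = 9` is not reached.
3. `except ZeroDivisionError` matches → result = 82.
Result: 82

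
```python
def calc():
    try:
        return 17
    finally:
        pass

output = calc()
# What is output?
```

Step-by-step execution trace:
1. `calc()` enters try: `return 17` sets pending return value 17.
2. Before returning, `finally: pass` runs (no effect).
3. calc() returns 17 → output = 17.
Result: 17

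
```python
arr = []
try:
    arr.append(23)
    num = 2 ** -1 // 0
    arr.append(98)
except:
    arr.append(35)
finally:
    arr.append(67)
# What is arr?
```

Step-by-step execution trace:
1. try: `arr.append(23)` → arr = [23].
2. `num = 2 ** -1 // 0` raises ZeroDivisionError; `arr.append(98)` is not reached.
3. bare `except` matches → `arr.append(35)` → arr = [23, 35].
4. finally always runs: `arr.append(67)` → arr = [23, 35, 67].
Result: [23, 35, 67]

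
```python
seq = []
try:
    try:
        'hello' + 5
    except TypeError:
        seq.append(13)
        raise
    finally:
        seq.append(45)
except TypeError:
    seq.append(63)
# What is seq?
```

Step-by-step execution trace:
1. Inner try: `'hello' + 5` raises TypeError.
2. Inner `except TypeError` matches → `seq.append(13)` → seq = [13].
3. bare `raise` re-raises TypeError.
4. Inner `finally` runs during unwinding: `seq.append(45)` → seq = [13, 45].
5. Outer `except TypeError` matches → `seq.append(63)` → seq = [13, 45, 63].
Result: [13, 45, 63]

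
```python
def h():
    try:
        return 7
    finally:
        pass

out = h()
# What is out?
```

Step-by-step execution trace:
1. `h()` enters try: `return 7` sets pending return value 7.
2. Before returning, `finally: pass` runs (no effect).
3. h() returns 7 → out = 7.
Result: 7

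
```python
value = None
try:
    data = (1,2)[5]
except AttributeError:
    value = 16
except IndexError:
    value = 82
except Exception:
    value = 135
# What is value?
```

Step-by-step execution trace:
1. `data = (1,2)[5]` raises IndexError.
2. `except AttributeError` does not match IndexError; skipped.
3. `except IndexError` matches → value = 82.
4. Remaining except clauses are skipped.
Result: 82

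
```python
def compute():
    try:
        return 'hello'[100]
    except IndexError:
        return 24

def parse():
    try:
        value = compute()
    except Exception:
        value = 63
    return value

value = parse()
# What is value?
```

Step-by-step execution trace:
1. `parse()` calls `compute()`.
2. In compute: `'hello'[100]` raises IndexError; `except IndexError` catches it → returns 24.
3. In parse: `value = compute()` → value = 24. No exception reaches parse.
4. `except Exception` is skipped; parse returns 24.
5. value = 24.
Result: 24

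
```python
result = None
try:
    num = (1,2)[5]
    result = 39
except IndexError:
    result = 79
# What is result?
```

Step-by-step execution trace:
1. `num = (1,2)[5]` raises IndexError.
2. `result = 39` is not reached.
3. `except IndexError` matches → result = 79.
Result: 79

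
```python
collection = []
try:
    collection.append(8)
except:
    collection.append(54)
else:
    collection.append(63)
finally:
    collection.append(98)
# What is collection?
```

Step-by-step execution trace:
1. try: `collection.append(8)` → collection = [8]. No exception raised.
2. `except` is skipped.
3. `else` runs: `collection.append(63)` → collection = [8, 63].
4. `finally` always runs: `collection.append(98)` → collection = [8, 63, 98].
Result: [8, 63, 98]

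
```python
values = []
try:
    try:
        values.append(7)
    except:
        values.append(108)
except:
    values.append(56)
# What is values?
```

Step-by-step execution trace:
1. Inner try: `values.append(7)` → values = [7]. No exception raised.
2. Inner `except` is skipped.
3. Inner try completes normally; outer `except` is skipped.
Result: [7]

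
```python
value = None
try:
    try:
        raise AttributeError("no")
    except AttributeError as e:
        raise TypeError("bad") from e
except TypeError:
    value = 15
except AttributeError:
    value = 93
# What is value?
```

Step-by-step execution trace:
1. Inner try raises AttributeError; inner `except AttributeError as e` catches it.
2. `raise TypeError(...) from e` raises TypeError (AttributeError is attached as __cause__, but only TypeError is active).
3. Outer `except TypeError` matches → value = 15.
4. `except AttributeError` is not reached.
Result: 15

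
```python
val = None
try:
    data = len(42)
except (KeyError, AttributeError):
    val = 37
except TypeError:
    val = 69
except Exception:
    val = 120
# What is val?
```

Step-by-step execution trace:
1. `data = len(42)` raises TypeError.
2. `except (KeyError, AttributeError)` does not match TypeError; skipped.
3. `except TypeError` matches (exact type match) → val = 69.
4. `except Exception` is not reached.
Result: 69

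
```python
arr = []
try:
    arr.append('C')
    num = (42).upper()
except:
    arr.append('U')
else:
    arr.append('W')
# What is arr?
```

Step-by-step execution trace:
1. try: `arr.append('C')` → arr = ['C'].
2. `num = (42).upper()` raises AttributeError.
3. bare `except` matches → `arr.append('U')` → arr = ['C', 'U'].
4. `else` is skipped (an exception was raised).
Result: ['C', 'U']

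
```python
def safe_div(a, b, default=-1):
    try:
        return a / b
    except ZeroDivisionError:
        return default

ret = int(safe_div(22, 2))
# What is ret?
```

Step-by-step execution trace:
1. `safe_div(22, 2)` enters try: `return 22 / 2` → returns 11.0. No exception raised.
2. `except ZeroDivisionError` is skipped.
3. `int(11.0)` → 11 → ret = 11.
Result: 11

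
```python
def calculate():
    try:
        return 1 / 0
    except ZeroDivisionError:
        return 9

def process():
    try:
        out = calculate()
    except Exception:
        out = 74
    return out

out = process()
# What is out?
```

Step-by-step execution trace:
1. `process()` calls `calculate()`.
2. In calculate: `1 / 0` raises ZeroDivisionError; `except ZeroDivisionError` catches it → returns 9.
3. In process: `out = calculate()` → out = 9. No exception reaches process.
4. `except Exception` is skipped; process returns 9.
5. out = 9.
Result: 9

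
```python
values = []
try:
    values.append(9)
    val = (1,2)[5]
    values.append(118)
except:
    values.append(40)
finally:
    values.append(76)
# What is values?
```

Step-by-step execution trace:
1. try: `values.append(9)` → values = [9].
2. `val = (1,2)[5]` raises IndexError; `values.append(118)` is not reached.
3. bare `except` matches → `values.append(40)` → values = [9, 40].
4. finally always runs: `values.append(76)` → values = [9, 40, 76].
Result: [9, 40, 76]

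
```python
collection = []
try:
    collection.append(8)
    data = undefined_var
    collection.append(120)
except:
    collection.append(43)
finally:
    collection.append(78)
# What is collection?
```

Step-by-step execution trace:
1. try: `collection.append(8)` → collection = [8].
2. `data = undefined_var` raises NameError; `collection.append(120)` is not reached.
3. bare `except` matches → `collection.append(43)` → collection = [8, 43].
4. finally always runs: `collection.append(78)` → collection = [8, 43, 78].
Result: [8, 43, 78]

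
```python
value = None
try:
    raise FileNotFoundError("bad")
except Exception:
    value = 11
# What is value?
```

Step-by-step execution trace:
1. `raise FileNotFoundError(...)` raises FileNotFoundError.
2. `except Exception` matches (FileNotFoundError is a subclass of Exception) → value = 11.
Result: 11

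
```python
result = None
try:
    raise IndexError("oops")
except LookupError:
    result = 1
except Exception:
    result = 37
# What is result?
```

Step-by-step execution trace:
1. `raise IndexError(...)` raises IndexError.
2. `except LookupError` matches (IndexError is a subclass of LookupError) → result = 1.
3. `except Exception` is not reached.
Result: 1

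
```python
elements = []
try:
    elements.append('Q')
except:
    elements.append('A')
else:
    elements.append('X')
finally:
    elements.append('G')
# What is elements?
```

Step-by-step execution trace:
1. try: `elements.append('Q')` → elements = ['Q']. No exception raised.
2. `except` is skipped.
3. `else` runs: `elements.append('X')` → elements = ['Q', 'X'].
4. `finally` always runs: `elements.append('G')` → elements = ['Q', 'X', 'G'].
Result: ['Q', 'X', 'G']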